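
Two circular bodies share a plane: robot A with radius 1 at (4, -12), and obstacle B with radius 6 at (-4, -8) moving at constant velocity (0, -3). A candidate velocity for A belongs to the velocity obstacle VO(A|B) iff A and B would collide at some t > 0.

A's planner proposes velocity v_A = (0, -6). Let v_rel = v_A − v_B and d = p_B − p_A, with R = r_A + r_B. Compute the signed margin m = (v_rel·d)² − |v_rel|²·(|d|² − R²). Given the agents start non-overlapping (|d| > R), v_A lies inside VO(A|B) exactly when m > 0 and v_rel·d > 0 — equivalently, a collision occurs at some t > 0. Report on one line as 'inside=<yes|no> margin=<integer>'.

d = (-8, 4),  |d|² = 80;  R = 1+6 = 7,  c = 80−7² = 31
v_rel = (0, -3),  |v_rel|² = 9;  v_rel·d = (0)·(-8) + (-3)·(4) = -12
9·t² + 24·t + 31 = 0  ⇒  m = (-12)² − 9·31 = -135
m = -135 < 0,  v_rel·d = -12 < 0  ⇒  outside

inside=no margin=-135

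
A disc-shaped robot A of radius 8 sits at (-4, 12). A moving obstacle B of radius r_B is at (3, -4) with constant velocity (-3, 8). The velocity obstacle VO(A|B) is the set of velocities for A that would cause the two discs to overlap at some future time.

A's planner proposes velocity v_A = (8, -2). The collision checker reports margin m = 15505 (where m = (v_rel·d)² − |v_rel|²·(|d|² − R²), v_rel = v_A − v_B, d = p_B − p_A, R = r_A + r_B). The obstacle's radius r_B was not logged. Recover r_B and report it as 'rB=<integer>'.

m = 15505
d = (7, -16);  v_rel = (11, -10),  |v_rel|² = 221
v_rel×d = (11)·(-16) − (-10)·(7) = -106
since m = R²·221 − (-106)²:  R² = (11236 + 15505) / 221 = 121
R = √121 = 11  ⇒  r_B = 11 − 8 = 3

rB=3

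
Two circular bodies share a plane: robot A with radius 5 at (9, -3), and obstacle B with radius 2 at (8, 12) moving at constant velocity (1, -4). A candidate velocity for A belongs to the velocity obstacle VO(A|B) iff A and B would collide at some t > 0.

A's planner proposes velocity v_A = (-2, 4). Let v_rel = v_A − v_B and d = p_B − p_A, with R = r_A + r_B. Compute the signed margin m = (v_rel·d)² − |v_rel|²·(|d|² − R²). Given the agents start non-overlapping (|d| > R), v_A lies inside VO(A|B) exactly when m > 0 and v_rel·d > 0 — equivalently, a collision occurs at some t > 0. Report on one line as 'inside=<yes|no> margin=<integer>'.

d = (-1, 15),  |d|² = 226;  R = 5+2 = 7,  c = 226−7² = 177
v_rel = (-3, 8),  |v_rel|² = 73;  v_rel·d = (-3)·(-1) + (8)·(15) = 123
73·t² − 246·t + 177 = 0  ⇒  m = 123² − 73·177 = 2208
m = 2208 > 0,  v_rel·d = 123 > 0  ⇒  inside

inside=yes margin=2208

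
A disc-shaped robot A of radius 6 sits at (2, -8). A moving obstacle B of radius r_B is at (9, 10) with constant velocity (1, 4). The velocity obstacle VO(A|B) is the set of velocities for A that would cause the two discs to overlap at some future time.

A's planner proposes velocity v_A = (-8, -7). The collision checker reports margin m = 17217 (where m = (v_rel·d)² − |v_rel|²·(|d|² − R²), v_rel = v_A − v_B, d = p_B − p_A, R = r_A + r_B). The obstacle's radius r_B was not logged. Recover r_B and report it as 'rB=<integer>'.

m = 17217
d = (7, 18);  v_rel = (-9, -11),  |v_rel|² = 202
v_rel×d = (-9)·(18) − (-11)·(7) = -85
since m = R²·202 − (-85)²:  R² = (7225 + 17217) / 202 = 121
R = √121 = 11  ⇒  r_B = 11 − 6 = 5

rB=5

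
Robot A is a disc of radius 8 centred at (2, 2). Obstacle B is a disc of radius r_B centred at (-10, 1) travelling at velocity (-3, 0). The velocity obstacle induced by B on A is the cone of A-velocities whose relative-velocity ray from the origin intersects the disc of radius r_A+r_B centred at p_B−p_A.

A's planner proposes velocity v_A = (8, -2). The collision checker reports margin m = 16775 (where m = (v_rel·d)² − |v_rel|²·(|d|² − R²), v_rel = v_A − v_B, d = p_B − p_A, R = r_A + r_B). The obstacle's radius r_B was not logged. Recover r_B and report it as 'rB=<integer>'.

m = 16775
d = (-12, -1);  v_rel = (11, -2),  |v_rel|² = 125
v_rel×d = (11)·(-1) − (-2)·(-12) = -35
since m = R²·125 − (-35)²:  R² = (1225 + 16775) / 125 = 144
R = √144 = 12  ⇒  r_B = 12 − 8 = 4

rB=4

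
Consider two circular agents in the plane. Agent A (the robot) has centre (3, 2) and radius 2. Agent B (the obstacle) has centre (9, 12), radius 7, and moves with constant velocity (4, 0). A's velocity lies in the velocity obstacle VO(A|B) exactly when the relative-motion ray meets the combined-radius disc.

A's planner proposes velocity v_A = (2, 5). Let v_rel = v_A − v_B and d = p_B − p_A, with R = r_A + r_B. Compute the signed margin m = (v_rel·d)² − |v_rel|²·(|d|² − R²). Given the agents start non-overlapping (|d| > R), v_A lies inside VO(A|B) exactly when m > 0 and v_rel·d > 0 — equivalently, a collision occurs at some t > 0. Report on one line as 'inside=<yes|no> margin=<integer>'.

d = (6, 10),  |d|² = 136;  R = 2+7 = 9,  c = 136−9² = 55
v_rel = (-2, 5),  |v_rel|² = 29;  v_rel·d = (-2)·(6) + (5)·(10) = 38
29·t² − 76·t + 55 = 0  ⇒  m = 38² − 29·55 = -151
m = -151 < 0,  v_rel·d = 38 > 0  ⇒  outside

inside=no margin=-151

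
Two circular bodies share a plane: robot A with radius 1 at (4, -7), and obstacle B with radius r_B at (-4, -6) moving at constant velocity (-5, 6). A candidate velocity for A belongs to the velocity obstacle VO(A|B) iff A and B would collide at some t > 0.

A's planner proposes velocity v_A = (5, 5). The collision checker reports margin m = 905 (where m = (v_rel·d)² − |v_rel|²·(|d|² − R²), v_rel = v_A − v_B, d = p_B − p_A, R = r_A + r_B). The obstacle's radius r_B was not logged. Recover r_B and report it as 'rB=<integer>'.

m = 905
d = (-8, 1);  v_rel = (10, -1),  |v_rel|² = 101
v_rel×d = (10)·(1) − (-1)·(-8) = 2
since m = R²·101 − 2²:  R² = (4 + 905) / 101 = 9
R = √9 = 3  ⇒  r_B = 3 − 1 = 2

rB=2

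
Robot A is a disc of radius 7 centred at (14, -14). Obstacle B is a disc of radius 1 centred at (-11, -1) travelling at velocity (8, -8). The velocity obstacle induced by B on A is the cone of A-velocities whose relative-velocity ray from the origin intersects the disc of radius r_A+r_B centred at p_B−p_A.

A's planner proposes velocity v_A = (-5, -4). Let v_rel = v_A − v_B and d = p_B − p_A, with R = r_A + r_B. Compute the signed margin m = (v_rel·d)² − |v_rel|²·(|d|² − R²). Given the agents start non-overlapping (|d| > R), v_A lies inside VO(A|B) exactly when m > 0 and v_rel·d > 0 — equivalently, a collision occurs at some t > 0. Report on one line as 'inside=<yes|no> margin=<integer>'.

d = (-25, 13),  |d|² = 794;  R = 7+1 = 8,  c = 794−8² = 730
v_rel = (-13, 4),  |v_rel|² = 185;  v_rel·d = (-13)·(-25) + (4)·(13) = 377
185·t² − 754·t + 730 = 0  ⇒  m = 377² − 185·730 = 7079
m = 7079 > 0,  v_rel·d = 377 > 0  ⇒  inside

inside=yes margin=7079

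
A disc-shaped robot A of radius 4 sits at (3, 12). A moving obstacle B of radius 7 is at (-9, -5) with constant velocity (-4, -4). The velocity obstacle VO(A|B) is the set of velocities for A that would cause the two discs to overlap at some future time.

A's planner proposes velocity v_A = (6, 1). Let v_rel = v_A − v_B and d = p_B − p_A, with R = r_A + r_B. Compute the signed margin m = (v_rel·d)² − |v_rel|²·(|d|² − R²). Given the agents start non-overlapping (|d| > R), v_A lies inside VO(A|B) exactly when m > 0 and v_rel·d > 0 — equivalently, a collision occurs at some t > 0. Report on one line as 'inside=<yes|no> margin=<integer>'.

d = (-12, -17),  |d|² = 433;  R = 4+7 = 11,  c = 433−11² = 312
v_rel = (10, 5),  |v_rel|² = 125;  v_rel·d = (10)·(-12) + (5)·(-17) = -205
125·t² + 410·t + 312 = 0  ⇒  m = (-205)² − 125·312 = 3025
m = 3025 > 0,  v_rel·d = -205 < 0  ⇒  outside

inside=no margin=3025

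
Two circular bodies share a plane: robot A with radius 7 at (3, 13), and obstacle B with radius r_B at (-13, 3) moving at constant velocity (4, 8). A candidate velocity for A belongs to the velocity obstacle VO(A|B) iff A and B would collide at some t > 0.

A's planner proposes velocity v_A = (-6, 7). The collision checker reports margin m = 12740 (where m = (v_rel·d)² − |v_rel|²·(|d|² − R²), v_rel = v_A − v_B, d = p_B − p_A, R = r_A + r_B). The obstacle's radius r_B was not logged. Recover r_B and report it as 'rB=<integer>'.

m = 12740
d = (-16, -10);  v_rel = (-10, -1),  |v_rel|² = 101
v_rel×d = (-10)·(-10) − (-1)·(-16) = 84
since m = R²·101 − 84²:  R² = (7056 + 12740) / 101 = 196
R = √196 = 14  ⇒  r_B = 14 − 7 = 7

rB=7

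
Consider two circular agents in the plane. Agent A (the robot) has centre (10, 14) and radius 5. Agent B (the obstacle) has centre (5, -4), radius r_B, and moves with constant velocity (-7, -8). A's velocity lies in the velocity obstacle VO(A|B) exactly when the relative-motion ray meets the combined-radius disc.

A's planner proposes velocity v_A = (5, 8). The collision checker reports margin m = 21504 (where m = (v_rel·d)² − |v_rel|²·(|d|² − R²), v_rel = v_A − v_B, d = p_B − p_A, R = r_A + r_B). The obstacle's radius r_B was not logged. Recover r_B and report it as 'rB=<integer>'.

m = 21504
d = (-5, -18);  v_rel = (12, 16),  |v_rel|² = 400
v_rel×d = (12)·(-18) − (16)·(-5) = -136
since m = R²·400 − (-136)²:  R² = (18496 + 21504) / 400 = 100
R = √100 = 10  ⇒  r_B = 10 − 5 = 5

rB=5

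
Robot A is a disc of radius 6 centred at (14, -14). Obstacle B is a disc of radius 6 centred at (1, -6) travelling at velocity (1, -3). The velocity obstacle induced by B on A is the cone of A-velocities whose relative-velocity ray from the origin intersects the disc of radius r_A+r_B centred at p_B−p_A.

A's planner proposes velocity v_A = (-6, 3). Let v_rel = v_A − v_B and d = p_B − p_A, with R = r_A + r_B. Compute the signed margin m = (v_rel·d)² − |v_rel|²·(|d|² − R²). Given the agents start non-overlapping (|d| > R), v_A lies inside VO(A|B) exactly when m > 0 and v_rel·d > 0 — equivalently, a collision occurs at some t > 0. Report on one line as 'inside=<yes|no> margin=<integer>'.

d = (-13, 8),  |d|² = 233;  R = 6+6 = 12,  c = 233−12² = 89
v_rel = (-7, 6),  |v_rel|² = 85;  v_rel·d = (-7)·(-13) + (6)·(8) = 139
85·t² − 278·t + 89 = 0  ⇒  m = 139² − 85·89 = 11756
m = 11756 > 0,  v_rel·d = 139 > 0  ⇒  inside

inside=yes margin=11756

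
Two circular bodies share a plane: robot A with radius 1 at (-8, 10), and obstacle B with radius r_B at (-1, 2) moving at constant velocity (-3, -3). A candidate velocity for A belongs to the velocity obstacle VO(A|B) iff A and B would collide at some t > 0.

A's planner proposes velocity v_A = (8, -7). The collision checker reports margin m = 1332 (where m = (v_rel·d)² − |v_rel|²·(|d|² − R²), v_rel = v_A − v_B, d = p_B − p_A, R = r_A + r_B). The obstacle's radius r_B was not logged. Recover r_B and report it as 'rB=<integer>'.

m = 1332
d = (7, -8);  v_rel = (11, -4),  |v_rel|² = 137
v_rel×d = (11)·(-8) − (-4)·(7) = -60
since m = R²·137 − (-60)²:  R² = (3600 + 1332) / 137 = 36
R = √36 = 6  ⇒  r_B = 6 − 1 = 5

rB=5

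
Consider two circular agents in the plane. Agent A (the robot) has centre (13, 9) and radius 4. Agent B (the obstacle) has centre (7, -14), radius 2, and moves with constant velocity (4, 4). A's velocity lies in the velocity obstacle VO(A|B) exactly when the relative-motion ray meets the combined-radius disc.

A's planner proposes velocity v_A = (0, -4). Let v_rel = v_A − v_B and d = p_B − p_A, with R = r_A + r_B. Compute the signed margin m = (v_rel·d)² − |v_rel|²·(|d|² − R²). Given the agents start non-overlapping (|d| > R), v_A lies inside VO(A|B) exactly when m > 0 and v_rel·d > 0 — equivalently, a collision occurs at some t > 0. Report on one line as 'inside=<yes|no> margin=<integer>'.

d = (-6, -23),  |d|² = 565;  R = 4+2 = 6,  c = 565−6² = 529
v_rel = (-4, -8),  |v_rel|² = 80;  v_rel·d = (-4)·(-6) + (-8)·(-23) = 208
80·t² − 416·t + 529 = 0  ⇒  m = 208² − 80·529 = 944
m = 944 > 0,  v_rel·d = 208 > 0  ⇒  inside

inside=yes margin=944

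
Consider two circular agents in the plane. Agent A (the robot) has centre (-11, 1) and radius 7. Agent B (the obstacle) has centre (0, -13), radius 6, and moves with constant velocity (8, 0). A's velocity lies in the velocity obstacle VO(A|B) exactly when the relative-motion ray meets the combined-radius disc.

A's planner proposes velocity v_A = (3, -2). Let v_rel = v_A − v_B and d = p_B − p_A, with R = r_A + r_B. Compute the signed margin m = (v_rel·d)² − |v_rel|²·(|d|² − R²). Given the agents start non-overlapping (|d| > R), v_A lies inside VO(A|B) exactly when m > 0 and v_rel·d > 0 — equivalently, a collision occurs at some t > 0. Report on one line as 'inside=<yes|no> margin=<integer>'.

d = (11, -14),  |d|² = 317;  R = 7+6 = 13,  c = 317−13² = 148
v_rel = (-5, -2),  |v_rel|² = 29;  v_rel·d = (-5)·(11) + (-2)·(-14) = -27
29·t² + 54·t + 148 = 0  ⇒  m = (-27)² − 29·148 = -3563
m = -3563 < 0,  v_rel·d = -27 < 0  ⇒  outside

inside=no margin=-3563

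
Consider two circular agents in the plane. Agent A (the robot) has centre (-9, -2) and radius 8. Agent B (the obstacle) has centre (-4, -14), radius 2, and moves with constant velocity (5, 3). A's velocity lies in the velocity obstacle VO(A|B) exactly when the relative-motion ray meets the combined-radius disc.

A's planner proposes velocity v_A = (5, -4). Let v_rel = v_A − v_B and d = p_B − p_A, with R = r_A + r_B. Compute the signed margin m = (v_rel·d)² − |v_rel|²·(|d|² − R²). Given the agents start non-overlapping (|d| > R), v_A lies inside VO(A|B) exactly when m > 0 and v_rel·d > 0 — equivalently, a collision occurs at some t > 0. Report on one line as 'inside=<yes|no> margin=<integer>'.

d = (5, -12),  |d|² = 169;  R = 8+2 = 10,  c = 169−10² = 69
v_rel = (0, -7),  |v_rel|² = 49;  v_rel·d = (0)·(5) + (-7)·(-12) = 84
49·t² − 168·t + 69 = 0  ⇒  m = 84² − 49·69 = 3675
m = 3675 > 0,  v_rel·d = 84 > 0  ⇒  inside

inside=yes margin=3675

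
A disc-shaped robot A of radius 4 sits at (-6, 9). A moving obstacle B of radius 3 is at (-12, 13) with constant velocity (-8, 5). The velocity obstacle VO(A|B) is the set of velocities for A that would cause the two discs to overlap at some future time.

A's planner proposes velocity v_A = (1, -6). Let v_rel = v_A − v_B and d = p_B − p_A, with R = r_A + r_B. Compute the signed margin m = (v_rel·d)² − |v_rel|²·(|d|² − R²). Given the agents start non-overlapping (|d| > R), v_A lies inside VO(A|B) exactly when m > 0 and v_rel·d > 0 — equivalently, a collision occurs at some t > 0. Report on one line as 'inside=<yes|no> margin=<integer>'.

d = (-6, 4),  |d|² = 52;  R = 4+3 = 7,  c = 52−7² = 3
v_rel = (9, -11),  |v_rel|² = 202;  v_rel·d = (9)·(-6) + (-11)·(4) = -98
202·t² + 196·t + 3 = 0  ⇒  m = (-98)² − 202·3 = 8998
m = 8998 > 0,  v_rel·d = -98 < 0  ⇒  outside

inside=no margin=8998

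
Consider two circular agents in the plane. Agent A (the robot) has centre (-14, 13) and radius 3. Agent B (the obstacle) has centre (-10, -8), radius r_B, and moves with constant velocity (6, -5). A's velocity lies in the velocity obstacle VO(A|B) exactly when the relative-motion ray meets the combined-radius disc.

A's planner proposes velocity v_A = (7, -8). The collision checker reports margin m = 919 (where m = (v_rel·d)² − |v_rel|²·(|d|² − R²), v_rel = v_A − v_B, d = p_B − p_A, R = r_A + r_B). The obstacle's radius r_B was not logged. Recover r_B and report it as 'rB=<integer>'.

m = 919
d = (4, -21);  v_rel = (1, -3),  |v_rel|² = 10
v_rel×d = (1)·(-21) − (-3)·(4) = -9
since m = R²·10 − (-9)²:  R² = (81 + 919) / 10 = 100
R = √100 = 10  ⇒  r_B = 10 − 3 = 7

rB=7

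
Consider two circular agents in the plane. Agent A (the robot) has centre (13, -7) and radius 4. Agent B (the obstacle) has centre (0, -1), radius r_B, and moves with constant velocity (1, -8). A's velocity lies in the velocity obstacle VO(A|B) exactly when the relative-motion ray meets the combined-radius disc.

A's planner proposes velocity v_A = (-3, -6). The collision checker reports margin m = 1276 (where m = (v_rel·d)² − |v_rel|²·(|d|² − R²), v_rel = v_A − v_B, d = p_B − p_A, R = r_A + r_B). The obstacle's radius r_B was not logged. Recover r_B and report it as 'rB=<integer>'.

m = 1276
d = (-13, 6);  v_rel = (-4, 2),  |v_rel|² = 20
v_rel×d = (-4)·(6) − (2)·(-13) = 2
since m = R²·20 − 2²:  R² = (4 + 1276) / 20 = 64
R = √64 = 8  ⇒  r_B = 8 − 4 = 4

rB=4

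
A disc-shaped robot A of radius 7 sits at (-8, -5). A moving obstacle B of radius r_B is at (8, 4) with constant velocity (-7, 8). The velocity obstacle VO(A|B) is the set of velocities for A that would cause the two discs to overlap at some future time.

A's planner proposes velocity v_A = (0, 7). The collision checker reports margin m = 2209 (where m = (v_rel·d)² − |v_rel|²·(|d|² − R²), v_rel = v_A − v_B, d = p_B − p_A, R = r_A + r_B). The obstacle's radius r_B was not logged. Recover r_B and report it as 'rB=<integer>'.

m = 2209
d = (16, 9);  v_rel = (7, -1),  |v_rel|² = 50
v_rel×d = (7)·(9) − (-1)·(16) = 79
since m = R²·50 − 79²:  R² = (6241 + 2209) / 50 = 169
R = √169 = 13  ⇒  r_B = 13 − 7 = 6

rB=6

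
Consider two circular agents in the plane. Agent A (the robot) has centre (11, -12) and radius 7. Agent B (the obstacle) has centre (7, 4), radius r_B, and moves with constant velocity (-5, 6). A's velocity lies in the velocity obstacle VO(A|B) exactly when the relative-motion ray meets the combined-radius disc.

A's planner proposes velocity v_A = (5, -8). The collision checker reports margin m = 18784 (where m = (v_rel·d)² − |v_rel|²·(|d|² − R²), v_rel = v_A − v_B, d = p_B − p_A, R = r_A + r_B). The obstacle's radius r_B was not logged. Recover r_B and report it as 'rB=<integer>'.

m = 18784
d = (-4, 16);  v_rel = (10, -14),  |v_rel|² = 296
v_rel×d = (10)·(16) − (-14)·(-4) = 104
since m = R²·296 − 104²:  R² = (10816 + 18784) / 296 = 100
R = √100 = 10  ⇒  r_B = 10 − 7 = 3

rB=3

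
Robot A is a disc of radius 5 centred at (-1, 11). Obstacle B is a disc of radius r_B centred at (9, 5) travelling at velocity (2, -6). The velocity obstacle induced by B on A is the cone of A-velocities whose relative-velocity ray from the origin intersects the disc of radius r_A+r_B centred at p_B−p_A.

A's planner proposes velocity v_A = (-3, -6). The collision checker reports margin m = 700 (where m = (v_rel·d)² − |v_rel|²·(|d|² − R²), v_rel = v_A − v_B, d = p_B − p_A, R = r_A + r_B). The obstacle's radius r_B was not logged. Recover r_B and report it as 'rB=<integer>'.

m = 700
d = (10, -6);  v_rel = (-5, 0),  |v_rel|² = 25
v_rel×d = (-5)·(-6) − (0)·(10) = 30
since m = R²·25 − 30²:  R² = (900 + 700) / 25 = 64
R = √64 = 8  ⇒  r_B = 8 − 5 = 3

rB=3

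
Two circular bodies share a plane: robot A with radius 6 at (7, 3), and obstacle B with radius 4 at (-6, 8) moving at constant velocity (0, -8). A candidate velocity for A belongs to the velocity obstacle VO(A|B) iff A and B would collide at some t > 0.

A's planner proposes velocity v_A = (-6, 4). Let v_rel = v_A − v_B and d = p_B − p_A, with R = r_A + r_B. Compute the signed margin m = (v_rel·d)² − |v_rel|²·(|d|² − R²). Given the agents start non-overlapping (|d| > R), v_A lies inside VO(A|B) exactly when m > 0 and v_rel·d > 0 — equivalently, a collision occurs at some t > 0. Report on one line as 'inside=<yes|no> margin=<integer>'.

d = (-13, 5),  |d|² = 194;  R = 6+4 = 10,  c = 194−10² = 94
v_rel = (-6, 12),  |v_rel|² = 180;  v_rel·d = (-6)·(-13) + (12)·(5) = 138
180·t² − 276·t + 94 = 0  ⇒  m = 138² − 180·94 = 2124
m = 2124 > 0,  v_rel·d = 138 > 0  ⇒  inside

inside=yes margin=2124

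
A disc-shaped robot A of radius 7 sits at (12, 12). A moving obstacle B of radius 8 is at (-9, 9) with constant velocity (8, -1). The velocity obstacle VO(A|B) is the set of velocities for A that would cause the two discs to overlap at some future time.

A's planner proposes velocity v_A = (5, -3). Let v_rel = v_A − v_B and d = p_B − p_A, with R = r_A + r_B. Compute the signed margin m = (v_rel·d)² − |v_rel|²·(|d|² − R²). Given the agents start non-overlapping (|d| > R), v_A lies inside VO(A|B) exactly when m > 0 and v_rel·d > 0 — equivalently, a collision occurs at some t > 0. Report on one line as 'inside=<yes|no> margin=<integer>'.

d = (-21, -3),  |d|² = 450;  R = 7+8 = 15,  c = 450−15² = 225
v_rel = (-3, -2),  |v_rel|² = 13;  v_rel·d = (-3)·(-21) + (-2)·(-3) = 69
13·t² − 138·t + 225 = 0  ⇒  m = 69² − 13·225 = 1836
m = 1836 > 0,  v_rel·d = 69 > 0  ⇒  inside

inside=yes margin=1836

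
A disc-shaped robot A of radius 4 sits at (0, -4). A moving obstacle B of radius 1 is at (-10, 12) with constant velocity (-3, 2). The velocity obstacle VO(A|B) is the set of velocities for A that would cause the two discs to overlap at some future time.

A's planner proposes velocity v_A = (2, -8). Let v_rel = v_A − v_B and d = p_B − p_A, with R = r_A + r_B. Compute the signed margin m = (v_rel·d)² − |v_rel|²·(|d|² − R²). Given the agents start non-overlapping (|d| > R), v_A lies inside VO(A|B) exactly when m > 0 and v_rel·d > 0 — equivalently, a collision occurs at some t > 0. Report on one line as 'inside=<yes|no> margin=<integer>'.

d = (-10, 16),  |d|² = 356;  R = 4+1 = 5,  c = 356−5² = 331
v_rel = (5, -10),  |v_rel|² = 125;  v_rel·d = (5)·(-10) + (-10)·(16) = -210
125·t² + 420·t + 331 = 0  ⇒  m = (-210)² − 125·331 = 2725
m = 2725 > 0,  v_rel·d = -210 < 0  ⇒  outside

inside=no margin=2725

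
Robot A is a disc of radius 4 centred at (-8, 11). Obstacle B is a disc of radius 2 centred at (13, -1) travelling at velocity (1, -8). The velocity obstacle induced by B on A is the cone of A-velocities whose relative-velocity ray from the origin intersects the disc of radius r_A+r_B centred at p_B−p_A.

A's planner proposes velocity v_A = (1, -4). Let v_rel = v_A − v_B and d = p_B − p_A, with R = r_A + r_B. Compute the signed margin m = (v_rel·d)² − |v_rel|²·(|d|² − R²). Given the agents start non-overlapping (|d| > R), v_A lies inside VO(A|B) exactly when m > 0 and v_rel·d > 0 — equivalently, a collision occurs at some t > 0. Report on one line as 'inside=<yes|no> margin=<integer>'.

d = (21, -12),  |d|² = 585;  R = 4+2 = 6,  c = 585−6² = 549
v_rel = (0, 4),  |v_rel|² = 16;  v_rel·d = (0)·(21) + (4)·(-12) = -48
16·t² + 96·t + 549 = 0  ⇒  m = (-48)² − 16·549 = -6480
m = -6480 < 0,  v_rel·d = -48 < 0  ⇒  outside

inside=no margin=-6480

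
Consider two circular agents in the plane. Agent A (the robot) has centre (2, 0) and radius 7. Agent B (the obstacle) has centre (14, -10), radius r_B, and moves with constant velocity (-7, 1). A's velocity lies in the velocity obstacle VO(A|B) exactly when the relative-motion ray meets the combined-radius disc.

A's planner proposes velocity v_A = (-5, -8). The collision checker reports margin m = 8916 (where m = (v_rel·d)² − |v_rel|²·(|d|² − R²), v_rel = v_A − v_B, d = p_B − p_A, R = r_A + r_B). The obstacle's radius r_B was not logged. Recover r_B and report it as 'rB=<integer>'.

m = 8916
d = (12, -10);  v_rel = (2, -9),  |v_rel|² = 85
v_rel×d = (2)·(-10) − (-9)·(12) = 88
since m = R²·85 − 88²:  R² = (7744 + 8916) / 85 = 196
R = √196 = 14  ⇒  r_B = 14 − 7 = 7

rB=7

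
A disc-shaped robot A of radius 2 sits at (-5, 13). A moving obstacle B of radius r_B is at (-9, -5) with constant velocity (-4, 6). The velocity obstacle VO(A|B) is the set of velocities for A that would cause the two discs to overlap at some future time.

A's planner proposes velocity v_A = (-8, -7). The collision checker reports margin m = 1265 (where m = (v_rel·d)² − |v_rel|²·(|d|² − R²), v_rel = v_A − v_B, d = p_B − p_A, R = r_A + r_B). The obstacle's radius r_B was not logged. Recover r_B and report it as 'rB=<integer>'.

m = 1265
d = (-4, -18);  v_rel = (-4, -13),  |v_rel|² = 185
v_rel×d = (-4)·(-18) − (-13)·(-4) = 20
since m = R²·185 − 20²:  R² = (400 + 1265) / 185 = 9
R = √9 = 3  ⇒  r_B = 3 − 2 = 1

rB=1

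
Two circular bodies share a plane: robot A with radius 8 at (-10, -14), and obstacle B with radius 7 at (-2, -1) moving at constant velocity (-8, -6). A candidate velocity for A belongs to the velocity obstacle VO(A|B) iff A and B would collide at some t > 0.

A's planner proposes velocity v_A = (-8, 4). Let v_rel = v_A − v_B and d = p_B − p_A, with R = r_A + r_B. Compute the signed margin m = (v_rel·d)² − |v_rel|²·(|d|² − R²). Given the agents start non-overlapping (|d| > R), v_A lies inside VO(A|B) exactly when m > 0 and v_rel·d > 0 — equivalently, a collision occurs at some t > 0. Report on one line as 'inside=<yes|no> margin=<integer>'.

d = (8, 13),  |d|² = 233;  R = 8+7 = 15,  c = 233−15² = 8
v_rel = (0, 10),  |v_rel|² = 100;  v_rel·d = (0)·(8) + (10)·(13) = 130
100·t² − 260·t + 8 = 0  ⇒  m = 130² − 100·8 = 16100
m = 16100 > 0,  v_rel·d = 130 > 0  ⇒  inside

inside=yes margin=16100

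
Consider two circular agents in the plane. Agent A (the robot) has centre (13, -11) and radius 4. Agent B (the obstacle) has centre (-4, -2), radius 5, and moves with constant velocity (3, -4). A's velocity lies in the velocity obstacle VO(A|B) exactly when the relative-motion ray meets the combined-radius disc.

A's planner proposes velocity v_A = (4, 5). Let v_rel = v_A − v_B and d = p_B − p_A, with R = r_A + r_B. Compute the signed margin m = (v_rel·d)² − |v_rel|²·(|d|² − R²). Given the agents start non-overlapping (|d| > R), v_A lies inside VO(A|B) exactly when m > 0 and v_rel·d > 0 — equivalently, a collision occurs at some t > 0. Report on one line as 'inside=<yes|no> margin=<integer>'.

d = (-17, 9),  |d|² = 370;  R = 4+5 = 9,  c = 370−9² = 289
v_rel = (1, 9),  |v_rel|² = 82;  v_rel·d = (1)·(-17) + (9)·(9) = 64
82·t² − 128·t + 289 = 0  ⇒  m = 64² − 82·289 = -19602
m = -19602 < 0,  v_rel·d = 64 > 0  ⇒  outside

inside=no margin=-19602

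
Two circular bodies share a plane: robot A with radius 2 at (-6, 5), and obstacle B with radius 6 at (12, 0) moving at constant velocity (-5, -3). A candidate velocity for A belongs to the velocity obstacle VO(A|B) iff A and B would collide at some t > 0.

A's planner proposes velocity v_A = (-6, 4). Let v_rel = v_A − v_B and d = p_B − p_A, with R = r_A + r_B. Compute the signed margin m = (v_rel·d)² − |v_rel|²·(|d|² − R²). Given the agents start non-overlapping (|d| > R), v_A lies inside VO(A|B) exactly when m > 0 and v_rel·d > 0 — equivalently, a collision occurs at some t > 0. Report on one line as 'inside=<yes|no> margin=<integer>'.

d = (18, -5),  |d|² = 349;  R = 2+6 = 8,  c = 349−8² = 285
v_rel = (-1, 7),  |v_rel|² = 50;  v_rel·d = (-1)·(18) + (7)·(-5) = -53
50·t² + 106·t + 285 = 0  ⇒  m = (-53)² − 50·285 = -11441
m = -11441 < 0,  v_rel·d = -53 < 0  ⇒  outside

inside=no margin=-11441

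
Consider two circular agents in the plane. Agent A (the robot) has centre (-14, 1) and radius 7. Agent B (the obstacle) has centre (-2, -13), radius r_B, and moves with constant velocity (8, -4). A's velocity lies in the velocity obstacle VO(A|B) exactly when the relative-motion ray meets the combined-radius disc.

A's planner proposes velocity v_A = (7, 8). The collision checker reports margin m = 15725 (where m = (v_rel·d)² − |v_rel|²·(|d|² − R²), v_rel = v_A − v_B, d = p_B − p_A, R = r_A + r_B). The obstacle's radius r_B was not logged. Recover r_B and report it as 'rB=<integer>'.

m = 15725
d = (12, -14);  v_rel = (-1, 12),  |v_rel|² = 145
v_rel×d = (-1)·(-14) − (12)·(12) = -130
since m = R²·145 − (-130)²:  R² = (16900 + 15725) / 145 = 225
R = √225 = 15  ⇒  r_B = 15 − 7 = 8

rB=8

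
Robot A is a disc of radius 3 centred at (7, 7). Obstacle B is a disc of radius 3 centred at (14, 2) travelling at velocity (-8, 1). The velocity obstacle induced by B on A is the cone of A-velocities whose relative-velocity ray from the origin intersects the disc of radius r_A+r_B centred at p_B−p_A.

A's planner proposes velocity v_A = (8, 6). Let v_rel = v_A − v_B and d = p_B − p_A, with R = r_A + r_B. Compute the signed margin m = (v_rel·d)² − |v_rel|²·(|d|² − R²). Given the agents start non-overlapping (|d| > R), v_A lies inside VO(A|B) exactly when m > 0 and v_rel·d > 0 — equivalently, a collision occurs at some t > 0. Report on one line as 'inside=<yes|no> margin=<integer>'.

d = (7, -5),  |d|² = 74;  R = 3+3 = 6,  c = 74−6² = 38
v_rel = (16, 5),  |v_rel|² = 281;  v_rel·d = (16)·(7) + (5)·(-5) = 87
281·t² − 174·t + 38 = 0  ⇒  m = 87² − 281·38 = -3109
m = -3109 < 0,  v_rel·d = 87 > 0  ⇒  outside

inside=no margin=-3109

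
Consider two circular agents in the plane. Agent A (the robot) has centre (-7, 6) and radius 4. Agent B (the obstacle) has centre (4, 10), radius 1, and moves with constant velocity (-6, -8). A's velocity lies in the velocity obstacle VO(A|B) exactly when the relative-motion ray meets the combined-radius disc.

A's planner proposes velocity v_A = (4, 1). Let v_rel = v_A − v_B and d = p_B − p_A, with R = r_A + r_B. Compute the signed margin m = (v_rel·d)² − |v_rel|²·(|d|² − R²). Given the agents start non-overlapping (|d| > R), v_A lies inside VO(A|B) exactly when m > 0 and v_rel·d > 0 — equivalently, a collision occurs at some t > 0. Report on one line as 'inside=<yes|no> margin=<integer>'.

d = (11, 4),  |d|² = 137;  R = 4+1 = 5,  c = 137−5² = 112
v_rel = (10, 9),  |v_rel|² = 181;  v_rel·d = (10)·(11) + (9)·(4) = 146
181·t² − 292·t + 112 = 0  ⇒  m = 146² − 181·112 = 1044
m = 1044 > 0,  v_rel·d = 146 > 0  ⇒  inside

inside=yes margin=1044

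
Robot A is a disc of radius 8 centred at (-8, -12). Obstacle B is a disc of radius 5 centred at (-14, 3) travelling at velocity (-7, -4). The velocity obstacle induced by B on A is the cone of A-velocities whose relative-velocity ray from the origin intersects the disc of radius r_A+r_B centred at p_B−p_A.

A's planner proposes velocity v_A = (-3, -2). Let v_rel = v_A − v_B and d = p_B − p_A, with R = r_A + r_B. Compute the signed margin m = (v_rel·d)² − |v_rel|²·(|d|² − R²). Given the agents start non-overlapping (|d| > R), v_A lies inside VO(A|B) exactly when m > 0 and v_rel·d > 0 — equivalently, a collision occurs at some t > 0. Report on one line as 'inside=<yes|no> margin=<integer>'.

d = (-6, 15),  |d|² = 261;  R = 8+5 = 13,  c = 261−13² = 92
v_rel = (4, 2),  |v_rel|² = 20;  v_rel·d = (4)·(-6) + (2)·(15) = 6
20·t² − 12·t + 92 = 0  ⇒  m = 6² − 20·92 = -1804
m = -1804 < 0,  v_rel·d = 6 > 0  ⇒  outside

inside=no margin=-1804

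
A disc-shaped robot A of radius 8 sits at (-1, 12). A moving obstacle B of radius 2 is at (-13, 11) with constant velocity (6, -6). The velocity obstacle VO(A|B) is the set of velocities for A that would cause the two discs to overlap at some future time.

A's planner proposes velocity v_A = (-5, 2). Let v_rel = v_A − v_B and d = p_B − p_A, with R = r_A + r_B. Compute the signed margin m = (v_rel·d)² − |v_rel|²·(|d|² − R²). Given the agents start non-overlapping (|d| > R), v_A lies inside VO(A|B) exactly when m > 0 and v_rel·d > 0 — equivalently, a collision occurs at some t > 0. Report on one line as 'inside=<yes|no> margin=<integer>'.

d = (-12, -1),  |d|² = 145;  R = 8+2 = 10,  c = 145−10² = 45
v_rel = (-11, 8),  |v_rel|² = 185;  v_rel·d = (-11)·(-12) + (8)·(-1) = 124
185·t² − 248·t + 45 = 0  ⇒  m = 124² − 185·45 = 7051
m = 7051 > 0,  v_rel·d = 124 > 0  ⇒  inside

inside=yes margin=7051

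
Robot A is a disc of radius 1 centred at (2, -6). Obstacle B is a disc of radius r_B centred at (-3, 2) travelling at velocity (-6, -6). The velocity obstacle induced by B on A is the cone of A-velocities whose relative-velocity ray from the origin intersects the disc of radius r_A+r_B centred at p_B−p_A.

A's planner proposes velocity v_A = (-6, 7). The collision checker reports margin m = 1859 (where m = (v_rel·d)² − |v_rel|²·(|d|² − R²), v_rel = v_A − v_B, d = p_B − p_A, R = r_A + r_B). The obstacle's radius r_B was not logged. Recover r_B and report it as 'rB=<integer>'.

m = 1859
d = (-5, 8);  v_rel = (0, 13),  |v_rel|² = 169
v_rel×d = (0)·(8) − (13)·(-5) = 65
since m = R²·169 − 65²:  R² = (4225 + 1859) / 169 = 36
R = √36 = 6  ⇒  r_B = 6 − 1 = 5

rB=5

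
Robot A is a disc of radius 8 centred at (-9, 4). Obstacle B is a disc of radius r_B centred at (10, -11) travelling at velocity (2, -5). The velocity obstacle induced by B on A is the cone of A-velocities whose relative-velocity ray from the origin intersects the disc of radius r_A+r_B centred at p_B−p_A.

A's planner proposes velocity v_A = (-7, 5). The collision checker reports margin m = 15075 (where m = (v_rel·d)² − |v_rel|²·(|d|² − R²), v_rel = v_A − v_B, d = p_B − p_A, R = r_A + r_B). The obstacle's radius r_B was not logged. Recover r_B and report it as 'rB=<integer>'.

m = 15075
d = (19, -15);  v_rel = (-9, 10),  |v_rel|² = 181
v_rel×d = (-9)·(-15) − (10)·(19) = -55
since m = R²·181 − (-55)²:  R² = (3025 + 15075) / 181 = 100
R = √100 = 10  ⇒  r_B = 10 − 8 = 2

rB=2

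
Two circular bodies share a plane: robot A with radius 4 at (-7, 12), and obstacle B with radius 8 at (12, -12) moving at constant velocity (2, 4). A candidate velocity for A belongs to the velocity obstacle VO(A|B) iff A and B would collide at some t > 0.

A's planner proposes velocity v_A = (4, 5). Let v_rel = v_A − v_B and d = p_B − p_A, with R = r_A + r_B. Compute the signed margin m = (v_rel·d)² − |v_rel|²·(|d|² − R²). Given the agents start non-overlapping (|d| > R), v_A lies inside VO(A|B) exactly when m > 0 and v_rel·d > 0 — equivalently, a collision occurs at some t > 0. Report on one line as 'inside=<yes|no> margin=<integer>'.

d = (19, -24),  |d|² = 937;  R = 4+8 = 12,  c = 937−12² = 793
v_rel = (2, 1),  |v_rel|² = 5;  v_rel·d = (2)·(19) + (1)·(-24) = 14
5·t² − 28·t + 793 = 0  ⇒  m = 14² − 5·793 = -3769
m = -3769 < 0,  v_rel·d = 14 > 0  ⇒  outside

inside=no margin=-3769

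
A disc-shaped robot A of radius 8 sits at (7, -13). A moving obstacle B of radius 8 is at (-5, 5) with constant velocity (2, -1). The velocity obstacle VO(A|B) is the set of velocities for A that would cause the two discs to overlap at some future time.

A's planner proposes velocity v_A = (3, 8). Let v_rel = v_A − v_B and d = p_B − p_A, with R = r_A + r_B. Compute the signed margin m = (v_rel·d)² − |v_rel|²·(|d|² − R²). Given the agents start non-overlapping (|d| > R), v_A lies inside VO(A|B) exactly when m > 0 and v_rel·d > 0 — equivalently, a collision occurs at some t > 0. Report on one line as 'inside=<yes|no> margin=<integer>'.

d = (-12, 18),  |d|² = 468;  R = 8+8 = 16,  c = 468−16² = 212
v_rel = (1, 9),  |v_rel|² = 82;  v_rel·d = (1)·(-12) + (9)·(18) = 150
82·t² − 300·t + 212 = 0  ⇒  m = 150² − 82·212 = 5116
m = 5116 > 0,  v_rel·d = 150 > 0  ⇒  inside

inside=yes margin=5116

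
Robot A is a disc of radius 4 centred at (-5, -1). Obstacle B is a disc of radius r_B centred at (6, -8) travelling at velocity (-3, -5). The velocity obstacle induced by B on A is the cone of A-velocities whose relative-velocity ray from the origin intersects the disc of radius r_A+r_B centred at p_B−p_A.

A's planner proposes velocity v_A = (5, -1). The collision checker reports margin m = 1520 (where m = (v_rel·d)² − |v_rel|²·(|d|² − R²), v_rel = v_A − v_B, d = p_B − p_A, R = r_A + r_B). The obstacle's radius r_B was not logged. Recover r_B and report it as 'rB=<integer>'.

m = 1520
d = (11, -7);  v_rel = (8, 4),  |v_rel|² = 80
v_rel×d = (8)·(-7) − (4)·(11) = -100
since m = R²·80 − (-100)²:  R² = (10000 + 1520) / 80 = 144
R = √144 = 12  ⇒  r_B = 12 − 4 = 8

rB=8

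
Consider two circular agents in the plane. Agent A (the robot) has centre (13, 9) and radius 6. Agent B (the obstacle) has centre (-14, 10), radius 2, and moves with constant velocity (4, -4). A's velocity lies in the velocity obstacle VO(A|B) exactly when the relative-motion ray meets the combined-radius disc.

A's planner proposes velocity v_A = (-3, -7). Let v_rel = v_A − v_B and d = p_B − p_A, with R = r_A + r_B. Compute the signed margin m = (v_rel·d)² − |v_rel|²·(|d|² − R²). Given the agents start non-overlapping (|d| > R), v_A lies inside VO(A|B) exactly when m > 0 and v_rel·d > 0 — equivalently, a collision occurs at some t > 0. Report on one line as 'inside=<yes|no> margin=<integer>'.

d = (-27, 1),  |d|² = 730;  R = 6+2 = 8,  c = 730−8² = 666
v_rel = (-7, -3),  |v_rel|² = 58;  v_rel·d = (-7)·(-27) + (-3)·(1) = 186
58·t² − 372·t + 666 = 0  ⇒  m = 186² − 58·666 = -4032
m = -4032 < 0,  v_rel·d = 186 > 0  ⇒  outside

inside=no margin=-4032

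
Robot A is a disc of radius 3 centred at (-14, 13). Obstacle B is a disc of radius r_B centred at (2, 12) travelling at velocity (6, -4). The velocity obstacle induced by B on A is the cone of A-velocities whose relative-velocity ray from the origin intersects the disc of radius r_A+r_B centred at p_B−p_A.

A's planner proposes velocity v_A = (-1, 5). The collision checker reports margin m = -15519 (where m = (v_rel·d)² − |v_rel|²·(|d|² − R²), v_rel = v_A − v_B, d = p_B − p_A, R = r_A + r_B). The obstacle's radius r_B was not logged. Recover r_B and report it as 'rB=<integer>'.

m = -15519
d = (16, -1);  v_rel = (-7, 9),  |v_rel|² = 130
v_rel×d = (-7)·(-1) − (9)·(16) = -137
since m = R²·130 − (-137)²:  R² = (18769 + -15519) / 130 = 25
R = √25 = 5  ⇒  r_B = 5 − 3 = 2

rB=2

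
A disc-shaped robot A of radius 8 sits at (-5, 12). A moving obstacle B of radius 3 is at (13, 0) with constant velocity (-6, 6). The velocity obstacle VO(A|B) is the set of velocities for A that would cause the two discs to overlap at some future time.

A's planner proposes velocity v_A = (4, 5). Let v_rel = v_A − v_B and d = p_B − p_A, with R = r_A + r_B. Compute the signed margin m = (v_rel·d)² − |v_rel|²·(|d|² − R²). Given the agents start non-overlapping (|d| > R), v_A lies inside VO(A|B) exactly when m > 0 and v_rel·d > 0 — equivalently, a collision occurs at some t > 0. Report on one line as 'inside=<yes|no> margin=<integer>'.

d = (18, -12),  |d|² = 468;  R = 8+3 = 11,  c = 468−11² = 347
v_rel = (10, -1),  |v_rel|² = 101;  v_rel·d = (10)·(18) + (-1)·(-12) = 192
101·t² − 384·t + 347 = 0  ⇒  m = 192² − 101·347 = 1817
m = 1817 > 0,  v_rel·d = 192 > 0  ⇒  inside

inside=yes margin=1817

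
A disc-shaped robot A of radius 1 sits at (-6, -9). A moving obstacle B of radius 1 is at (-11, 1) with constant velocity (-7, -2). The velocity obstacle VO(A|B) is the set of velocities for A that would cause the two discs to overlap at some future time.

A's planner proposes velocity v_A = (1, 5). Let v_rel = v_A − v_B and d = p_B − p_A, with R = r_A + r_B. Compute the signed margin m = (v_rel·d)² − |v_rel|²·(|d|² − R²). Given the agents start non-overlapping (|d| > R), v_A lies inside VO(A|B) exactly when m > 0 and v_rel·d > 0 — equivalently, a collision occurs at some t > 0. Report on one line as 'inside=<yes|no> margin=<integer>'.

d = (-5, 10),  |d|² = 125;  R = 1+1 = 2,  c = 125−2² = 121
v_rel = (8, 7),  |v_rel|² = 113;  v_rel·d = (8)·(-5) + (7)·(10) = 30
113·t² − 60·t + 121 = 0  ⇒  m = 30² − 113·121 = -12773
m = -12773 < 0,  v_rel·d = 30 > 0  ⇒  outside

inside=no margin=-12773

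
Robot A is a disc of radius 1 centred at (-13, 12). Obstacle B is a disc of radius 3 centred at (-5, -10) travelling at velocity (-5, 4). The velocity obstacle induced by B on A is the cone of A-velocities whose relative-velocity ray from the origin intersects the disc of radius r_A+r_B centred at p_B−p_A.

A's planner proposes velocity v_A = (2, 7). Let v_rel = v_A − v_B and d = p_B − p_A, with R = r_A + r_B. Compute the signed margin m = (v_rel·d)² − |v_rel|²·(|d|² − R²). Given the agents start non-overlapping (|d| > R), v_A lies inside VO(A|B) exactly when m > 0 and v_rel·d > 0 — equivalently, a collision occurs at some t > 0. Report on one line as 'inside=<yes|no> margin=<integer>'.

d = (8, -22),  |d|² = 548;  R = 1+3 = 4,  c = 548−4² = 532
v_rel = (7, 3),  |v_rel|² = 58;  v_rel·d = (7)·(8) + (3)·(-22) = -10
58·t² + 20·t + 532 = 0  ⇒  m = (-10)² − 58·532 = -30756
m = -30756 < 0,  v_rel·d = -10 < 0  ⇒  outside

inside=no margin=-30756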